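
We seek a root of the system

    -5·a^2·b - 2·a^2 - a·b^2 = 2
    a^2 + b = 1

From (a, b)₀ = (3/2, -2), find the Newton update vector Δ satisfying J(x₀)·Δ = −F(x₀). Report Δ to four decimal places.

(-0.1696, 1.2587)

At (3/2, -2): F = (10.0000, -0.7500).
Jacobian J = [[-10·a·b - 4·a - b^2, -5·a^2 - 2·a·b], [2·a, 1]].
At the point, J = [[20.0000, -5.2500], [3.0000, 1.0000]] (det J = 35.7500).
Solving J·Δ = −F gives Δ = (-0.1696, 1.2587).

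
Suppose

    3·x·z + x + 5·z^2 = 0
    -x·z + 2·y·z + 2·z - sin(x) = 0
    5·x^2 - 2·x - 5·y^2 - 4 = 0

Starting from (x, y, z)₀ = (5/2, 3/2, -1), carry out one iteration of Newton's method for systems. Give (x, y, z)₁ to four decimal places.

At (5/2, 3/2, -1): F = (0.0000, -3.098472, 11.0000).
Jacobian J = [[3·z + 1, 0, 3·x + 10·z], [-z - cos(x), 2·z, -x + 2·y + 2], [10·x - 2, -10·y, 0]].
At the point, J = [[-2.0000, 0.0000, -2.5000], [1.801144, -2.0000, 2.5000], [23.0000, -15.0000, 0.0000]] (det J = -122.457114).
Solving J·Δ = −F gives Δ = (-1.3980, -1.4102, 1.1184).
Then the next iterate is (x, y, z)₁ = (1.1020, 0.0898, 0.1184).

(1.1020, 0.0898, 0.1184)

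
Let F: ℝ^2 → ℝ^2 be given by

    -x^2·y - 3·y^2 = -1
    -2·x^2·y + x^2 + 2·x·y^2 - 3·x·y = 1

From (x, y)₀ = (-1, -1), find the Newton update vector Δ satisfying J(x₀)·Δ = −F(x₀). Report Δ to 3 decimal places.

(2.000, 1.000)

At (-1, -1): F = (-1.000, -3.000).
Jacobian J = [[-2·x·y, -x^2 - 6·y], [-4·x·y + 2·x + 2·y^2 - 3·y, -2·x^2 + 4·x·y - 3·x]].
At the point, J = [[-2.000, 5.000], [-1.000, 5.000]] (det J = -5.000).
Solving J·Δ = −F gives Δ = (2.000, 1.000).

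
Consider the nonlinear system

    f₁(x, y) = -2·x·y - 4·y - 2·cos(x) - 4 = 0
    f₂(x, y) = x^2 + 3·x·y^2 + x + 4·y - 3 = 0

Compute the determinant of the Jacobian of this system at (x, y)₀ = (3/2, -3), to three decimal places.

33.115

J = [[-2·y + 2·sin(x), -2·x - 4], [2·x + 3·y^2 + 1, 6·x·y + 4]].
At the point, J = [[7.99499, -7.000], [31.000, -23.000]].
det J = 33.115.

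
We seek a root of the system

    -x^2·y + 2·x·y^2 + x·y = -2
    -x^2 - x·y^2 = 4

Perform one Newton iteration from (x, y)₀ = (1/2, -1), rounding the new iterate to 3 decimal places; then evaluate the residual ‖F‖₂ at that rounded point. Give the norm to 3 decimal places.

45.181

At (1/2, -1): F = (2.750, -4.750).
Jacobian J = [[-2·x·y + 2·y^2 + y, -x^2 + 4·x·y + x], [-2·x - y^2, -2·x·y]].
At the point, J = [[2.000, -1.750], [-2.000, 1.000]] (det J = -1.500).
Solving J·Δ = −F gives Δ = (-3.708, -2.667).
Then the next iterate is (x, y)₁ = (-3.208, -3.667).
Re-evaluating at (-3.208, -3.667): F = (-34.77344, 28.84636), so ‖F‖₂ = 45.181.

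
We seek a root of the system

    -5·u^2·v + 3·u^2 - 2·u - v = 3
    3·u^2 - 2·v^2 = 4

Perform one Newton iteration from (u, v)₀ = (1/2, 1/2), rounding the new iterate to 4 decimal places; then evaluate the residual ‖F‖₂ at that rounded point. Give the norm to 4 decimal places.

At (1/2, 1/2): F = (-4.3750, -3.7500).
Jacobian J = [[-10·u·v + 6·u - 2, -5·u^2 - 1], [6·u, -4·v]].
At the point, J = [[-1.5000, -2.2500], [3.0000, -2.0000]] (det J = 9.7500).
Solving J·Δ = −F gives Δ = (-0.0321, -1.9231).
Then the next iterate is (u, v)₁ = (0.4679, -1.4231).
Re-evaluating at (0.4679, -1.4231): F = (-0.298109, -7.393636), so ‖F‖₂ = 7.3996.

7.3996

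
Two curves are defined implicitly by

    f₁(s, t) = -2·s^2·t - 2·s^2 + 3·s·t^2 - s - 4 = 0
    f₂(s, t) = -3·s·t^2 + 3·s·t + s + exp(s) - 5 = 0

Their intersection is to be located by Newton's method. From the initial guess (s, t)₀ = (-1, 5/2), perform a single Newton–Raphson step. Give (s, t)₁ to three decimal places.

(0.171, 2.996)

At (-1, 5/2): F = (-28.750, 5.61788).
Jacobian J = [[-4·s·t - 4·s + 3·t^2 - 1, -2·s^2 + 6·s·t], [-3·t^2 + 3·t + exp(s) + 1, -6·s·t + 3·s]].
At the point, J = [[31.750, -17.000], [-9.88212, 12.000]] (det J = 213.00395).
Solving J·Δ = −F gives Δ = (1.171, 0.496).
Then the next iterate is (s, t)₁ = (0.171, 2.996).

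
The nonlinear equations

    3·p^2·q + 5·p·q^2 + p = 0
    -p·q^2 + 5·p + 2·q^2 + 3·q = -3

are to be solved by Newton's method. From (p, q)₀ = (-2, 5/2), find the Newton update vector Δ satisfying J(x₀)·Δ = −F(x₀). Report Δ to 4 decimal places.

At (-2, 5/2): F = (-34.5000, 25.5000).
Jacobian J = [[6·p·q + 5·q^2 + 1, 3·p^2 + 10·p·q], [-q^2 + 5, -2·p·q + 4·q + 3]].
At the point, J = [[2.2500, -38.0000], [-1.2500, 23.0000]] (det J = 4.2500).
Solving J·Δ = −F gives Δ = (-41.2941, -3.3529).

(-41.2941, -3.3529)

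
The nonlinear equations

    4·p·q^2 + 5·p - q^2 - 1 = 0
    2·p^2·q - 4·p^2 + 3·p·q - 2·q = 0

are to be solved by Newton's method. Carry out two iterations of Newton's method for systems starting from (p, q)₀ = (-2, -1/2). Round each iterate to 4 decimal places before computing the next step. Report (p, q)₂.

At (-2, -1/2): F = (-13.2500, -16.0000).
Jacobian J = [[4·q^2 + 5, 8·p·q - 2·q], [4·p·q - 8·p + 3·q, 2·p^2 + 3·p - 2]].
At the point, J = [[6.0000, 9.0000], [18.5000, 0.0000]] (det J = -166.5000).
Solving J·Δ = −F gives Δ = (0.8649, 0.8956).
Then the next iterate is (p, q)₁ = (-1.1351, 0.3956).
Round to (-1.1351, 0.3956) and repeat: F = (-7.542569, -6.272721), J = [[5.625997, -4.383564], [8.471418, -2.828396]].
Δ = (0.2904, -1.3479), so (p, q)₂ = (-0.8447, -0.9523).

(-0.8447, -0.9523)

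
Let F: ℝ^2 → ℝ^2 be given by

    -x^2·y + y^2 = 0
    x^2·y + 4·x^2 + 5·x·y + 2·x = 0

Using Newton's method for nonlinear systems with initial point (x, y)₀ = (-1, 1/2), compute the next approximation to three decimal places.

(-0.750, 0.219)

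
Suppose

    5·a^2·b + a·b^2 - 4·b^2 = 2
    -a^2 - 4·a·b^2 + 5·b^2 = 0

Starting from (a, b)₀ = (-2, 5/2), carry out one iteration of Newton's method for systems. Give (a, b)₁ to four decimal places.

At (-2, 5/2): F = (10.5000, 77.2500).
Jacobian J = [[10·a·b + b^2, 5·a^2 + 2·a·b - 8·b], [-2·a - 4·b^2, -8·a·b + 10·b]].
At the point, J = [[-43.7500, -10.0000], [-21.0000, 65.0000]] (det J = -3053.7500).
Solving J·Δ = −F gives Δ = (0.4765, -1.0345).
Then the next iterate is (a, b)₁ = (-1.5235, 1.4655).

(-1.5235, 1.4655)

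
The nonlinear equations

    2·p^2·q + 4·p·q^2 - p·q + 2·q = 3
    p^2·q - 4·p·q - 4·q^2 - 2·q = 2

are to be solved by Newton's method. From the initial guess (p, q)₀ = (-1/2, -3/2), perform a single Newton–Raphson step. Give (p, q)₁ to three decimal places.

(-0.044, -0.851)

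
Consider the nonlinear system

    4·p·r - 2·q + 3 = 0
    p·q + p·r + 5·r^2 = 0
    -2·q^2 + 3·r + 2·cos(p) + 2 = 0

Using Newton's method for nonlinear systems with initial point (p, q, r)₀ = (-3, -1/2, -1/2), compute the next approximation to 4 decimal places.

At (-3, -1/2, -1/2): F = (10.0000, 4.2500, -1.979985).
Jacobian J = [[4·r, -2, 4·p], [q + r, p, p + 10·r], [-2·sin(p), -4·q, 3]].
At the point, J = [[-2.0000, -2.0000, -12.0000], [-1.0000, -3.0000, -8.0000], [0.282240, 2.0000, 3.0000]] (det J = -1.644800).
Solving J·Δ = −F gives Δ = (20.1238, 2.5748, -2.9498).
Then the next iterate is (p, q, r)₁ = (17.1238, 2.0748, -3.4498).

(17.1238, 2.0748, -3.4498)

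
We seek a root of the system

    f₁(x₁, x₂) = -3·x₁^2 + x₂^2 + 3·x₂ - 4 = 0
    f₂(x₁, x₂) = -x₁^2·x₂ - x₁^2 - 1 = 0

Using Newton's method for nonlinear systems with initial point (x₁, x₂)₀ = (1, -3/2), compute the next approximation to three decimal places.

At (1, -3/2): F = (-9.250, -0.500).
Jacobian J = [[-6·x₁, 2·x₂ + 3], [-2·x₁·x₂ - 2·x₁, -x₁^2]].
At the point, J = [[-6.000, 0.000], [1.000, -1.000]] (det J = 6.000).
Solving J·Δ = −F gives Δ = (-1.542, -2.042).
Then the next iterate is (x₁, x₂)₁ = (-0.542, -3.542).

(-0.542, -3.542)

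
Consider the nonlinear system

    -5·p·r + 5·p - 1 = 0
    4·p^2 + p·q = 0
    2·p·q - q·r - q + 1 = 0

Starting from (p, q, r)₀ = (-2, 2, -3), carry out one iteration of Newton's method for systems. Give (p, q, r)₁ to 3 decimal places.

(-0.945, 0.618, -1.009)

At (-2, 2, -3): F = (-41.000, 12.000, -3.000).
Jacobian J = [[-5·r + 5, 0, -5·p], [8·p + q, p, 0], [2·q, 2·p - r - 1, -q]].
At the point, J = [[20.000, 0.000, 10.000], [-14.000, -2.000, 0.000], [4.000, -2.000, -2.000]] (det J = 440.000).
Solving J·Δ = −F gives Δ = (1.055, -1.382, 1.991).
Then the next iterate is (p, q, r)₁ = (-0.945, 0.618, -1.009).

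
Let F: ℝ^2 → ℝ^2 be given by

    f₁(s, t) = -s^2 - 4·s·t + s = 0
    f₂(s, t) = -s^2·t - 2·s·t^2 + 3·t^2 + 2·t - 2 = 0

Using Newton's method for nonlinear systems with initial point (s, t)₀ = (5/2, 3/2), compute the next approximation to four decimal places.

(6.1250, -4.0000)

At (5/2, 3/2): F = (-18.7500, -12.8750).
Jacobian J = [[-2·s - 4·t + 1, -4·s], [-2·s·t - 2·t^2, -s^2 - 4·s·t + 6·t + 2]].
At the point, J = [[-10.0000, -10.0000], [-12.0000, -10.2500]] (det J = -17.5000).
Solving J·Δ = −F gives Δ = (3.6250, -5.5000).
Then the next iterate is (s, t)₁ = (6.1250, -4.0000).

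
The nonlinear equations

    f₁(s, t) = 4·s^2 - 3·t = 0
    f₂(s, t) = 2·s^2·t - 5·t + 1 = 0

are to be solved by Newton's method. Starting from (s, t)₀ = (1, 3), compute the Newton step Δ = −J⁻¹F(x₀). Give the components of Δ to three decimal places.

At (1, 3): F = (-5.000, -8.000).
Jacobian J = [[8·s, -3], [4·s·t, 2·s^2 - 5]].
At the point, J = [[8.000, -3.000], [12.000, -3.000]] (det J = 12.000).
Solving J·Δ = −F gives Δ = (0.750, 0.333).

(0.750, 0.333)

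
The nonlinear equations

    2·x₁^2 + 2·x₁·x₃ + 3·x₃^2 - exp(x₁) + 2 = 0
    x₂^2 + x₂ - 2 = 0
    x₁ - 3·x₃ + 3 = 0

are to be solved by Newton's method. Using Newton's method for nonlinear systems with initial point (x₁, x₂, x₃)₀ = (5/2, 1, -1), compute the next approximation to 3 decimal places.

(1.943, 1.000, 1.648)

At (5/2, 1, -1): F = (0.31751, 0.000, 8.500).
Jacobian J = [[4·x₁ + 2·x₃ - exp(x₁), 0, 2·x₁ + 6·x₃], [0, 2·x₂ + 1, 0], [1, 0, -3]].
At the point, J = [[-4.18249, 0.000, -1.000], [0.000, 3.000, 0.000], [1.000, 0.000, -3.000]] (det J = 40.64245).
Solving J·Δ = −F gives Δ = (-0.557, 0.000, 2.648).
Then the next iterate is (x₁, x₂, x₃)₁ = (1.943, 1.000, 1.648).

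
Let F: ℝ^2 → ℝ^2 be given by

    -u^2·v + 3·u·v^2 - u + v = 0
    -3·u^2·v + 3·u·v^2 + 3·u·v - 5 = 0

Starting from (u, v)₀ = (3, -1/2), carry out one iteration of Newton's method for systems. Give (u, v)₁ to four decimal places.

At (3, -1/2): F = (3.2500, 6.2500).
Jacobian J = [[-2·u·v + 3·v^2 - 1, -u^2 + 6·u·v + 1], [-6·u·v + 3·v^2 + 3·v, -3·u^2 + 6·u·v + 3·u]].
At the point, J = [[2.7500, -17.0000], [8.2500, -27.0000]] (det J = 66.0000).
Solving J·Δ = −F gives Δ = (-0.2803, 0.1458).
Then the next iterate is (u, v)₁ = (2.7197, -0.3542).

(2.7197, -0.3542)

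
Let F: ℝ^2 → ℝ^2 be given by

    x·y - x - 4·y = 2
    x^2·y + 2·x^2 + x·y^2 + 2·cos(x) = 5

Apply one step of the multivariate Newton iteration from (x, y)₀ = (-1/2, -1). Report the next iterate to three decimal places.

(6.099, -3.266)

At (-1/2, -1): F = (3.000, -3.49483).
Jacobian J = [[y - 1, x - 4], [2·x·y + 4·x + y^2 - 2·sin(x), x^2 + 2·x·y]].
At the point, J = [[-2.000, -4.500], [0.95885, 1.250]] (det J = 1.81483).
Solving J·Δ = −F gives Δ = (6.599, -2.266).
Then the next iterate is (x, y)₁ = (6.099, -3.266).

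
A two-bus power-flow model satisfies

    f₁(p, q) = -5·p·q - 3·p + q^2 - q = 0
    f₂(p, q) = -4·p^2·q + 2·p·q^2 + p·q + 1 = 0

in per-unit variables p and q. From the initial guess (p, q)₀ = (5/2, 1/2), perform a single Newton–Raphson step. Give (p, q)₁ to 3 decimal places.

At (5/2, 1/2): F = (-14.000, -9.000).
Jacobian J = [[-5·q - 3, -5·p + 2·q - 1], [-8·p·q + 2·q^2 + q, -4·p^2 + 4·p·q + p]].
At the point, J = [[-5.500, -12.500], [-9.000, -17.500]] (det J = -16.250).
Solving J·Δ = −F gives Δ = (8.154, -4.708).
Then the next iterate is (p, q)₁ = (10.654, -4.208).

(10.654, -4.208)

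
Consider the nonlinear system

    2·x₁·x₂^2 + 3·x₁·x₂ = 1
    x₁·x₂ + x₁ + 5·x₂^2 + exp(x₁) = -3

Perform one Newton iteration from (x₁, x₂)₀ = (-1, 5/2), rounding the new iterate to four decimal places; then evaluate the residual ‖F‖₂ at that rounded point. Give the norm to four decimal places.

10.5088

At (-1, 5/2): F = (-21.0000, 31.117879).
Jacobian J = [[2·x₂^2 + 3·x₂, 4·x₁·x₂ + 3·x₁], [x₂ + exp(x₁) + 1, x₁ + 10·x₂]].
At the point, J = [[20.0000, -13.0000], [3.867879, 24.0000]] (det J = 530.282433).
Solving J·Δ = −F gives Δ = (0.1876, -1.3268).
Then the next iterate is (x₁, x₂)₁ = (-0.8124, 1.1732).
Re-evaluating at (-0.8124, 1.1732): F = (-6.095695, 8.560275), so ‖F‖₂ = 10.5088.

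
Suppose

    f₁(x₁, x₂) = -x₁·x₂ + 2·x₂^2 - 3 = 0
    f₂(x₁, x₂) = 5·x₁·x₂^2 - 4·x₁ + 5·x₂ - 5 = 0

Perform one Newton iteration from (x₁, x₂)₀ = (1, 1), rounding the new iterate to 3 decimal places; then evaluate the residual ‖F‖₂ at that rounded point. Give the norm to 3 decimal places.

1.038

At (1, 1): F = (-2.000, 1.000).
Jacobian J = [[-x₂, -x₁ + 4·x₂], [5·x₂^2 - 4, 10·x₁·x₂ + 5]].
At the point, J = [[-1.000, 3.000], [1.000, 15.000]] (det J = -18.000).
Solving J·Δ = −F gives Δ = (-1.833, 0.056).
Then the next iterate is (x₁, x₂)₁ = (-0.833, 1.056).
Re-evaluating at (-0.833, 1.056): F = (0.10992, -1.03254), so ‖F‖₂ = 1.038.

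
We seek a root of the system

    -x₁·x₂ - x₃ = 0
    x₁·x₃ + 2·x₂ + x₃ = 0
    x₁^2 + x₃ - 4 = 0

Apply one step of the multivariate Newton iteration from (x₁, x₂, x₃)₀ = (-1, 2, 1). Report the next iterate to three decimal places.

At (-1, 2, 1): F = (1.000, 4.000, -2.000).
Jacobian J = [[-x₂, -x₁, -1], [x₃, 2, x₁ + 1], [2·x₁, 0, 1]].
At the point, J = [[-2.000, 1.000, -1.000], [1.000, 2.000, 0.000], [-2.000, 0.000, 1.000]] (det J = -9.000).
Solving J·Δ = −F gives Δ = (-0.667, -1.667, 0.667).
Then the next iterate is (x₁, x₂, x₃)₁ = (-1.667, 0.333, 1.667).

(-1.667, 0.333, 1.667)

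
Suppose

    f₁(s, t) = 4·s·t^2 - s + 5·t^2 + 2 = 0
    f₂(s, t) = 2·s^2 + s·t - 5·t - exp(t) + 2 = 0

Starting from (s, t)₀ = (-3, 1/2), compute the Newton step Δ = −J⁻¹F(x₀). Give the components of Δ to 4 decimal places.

(0.8584, 0.4643)

At (-3, 1/2): F = (3.2500, 14.351279).
Jacobian J = [[4·t^2 - 1, 8·s·t + 10·t], [4·s + t, s - exp(t) - 5]].
At the point, J = [[0.0000, -7.0000], [-11.5000, -9.648721]] (det J = -80.5000).
Solving J·Δ = −F gives Δ = (0.8584, 0.4643).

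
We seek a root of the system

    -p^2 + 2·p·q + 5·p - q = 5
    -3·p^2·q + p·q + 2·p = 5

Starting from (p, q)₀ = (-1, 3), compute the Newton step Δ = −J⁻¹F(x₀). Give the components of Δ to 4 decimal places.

(-1.3529, -12.5294)

At (-1, 3): F = (-20.0000, -19.0000).
Jacobian J = [[-2·p + 2·q + 5, 2·p - 1], [-6·p·q + q + 2, -3·p^2 + p]].
At the point, J = [[13.0000, -3.0000], [23.0000, -4.0000]] (det J = 17.0000).
Solving J·Δ = −F gives Δ = (-1.3529, -12.5294).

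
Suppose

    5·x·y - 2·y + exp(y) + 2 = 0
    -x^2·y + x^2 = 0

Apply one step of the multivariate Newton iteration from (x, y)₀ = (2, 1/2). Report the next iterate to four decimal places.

(0.2970, 0.1485)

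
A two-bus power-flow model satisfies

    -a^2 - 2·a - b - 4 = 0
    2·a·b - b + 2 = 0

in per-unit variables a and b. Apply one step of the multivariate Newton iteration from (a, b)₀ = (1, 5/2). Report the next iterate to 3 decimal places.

At (1, 5/2): F = (-9.500, 4.500).
Jacobian J = [[-2·a - 2, -1], [2·b, 2·a - 1]].
At the point, J = [[-4.000, -1.000], [5.000, 1.000]] (det J = 1.000).
Solving J·Δ = −F gives Δ = (5.000, -29.500).
Then the next iterate is (a, b)₁ = (6.000, -27.000).

(6.000, -27.000)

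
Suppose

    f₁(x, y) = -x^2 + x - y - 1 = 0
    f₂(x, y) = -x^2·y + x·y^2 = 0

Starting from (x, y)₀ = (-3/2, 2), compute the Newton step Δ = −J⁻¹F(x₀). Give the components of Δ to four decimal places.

(1.9647, 1.1087)

At (-3/2, 2): F = (-6.7500, -10.5000).
Jacobian J = [[-2·x + 1, -1], [-2·x·y + y^2, -x^2 + 2·x·y]].
At the point, J = [[4.0000, -1.0000], [10.0000, -8.2500]] (det J = -23.0000).
Solving J·Δ = −F gives Δ = (1.9647, 1.1087).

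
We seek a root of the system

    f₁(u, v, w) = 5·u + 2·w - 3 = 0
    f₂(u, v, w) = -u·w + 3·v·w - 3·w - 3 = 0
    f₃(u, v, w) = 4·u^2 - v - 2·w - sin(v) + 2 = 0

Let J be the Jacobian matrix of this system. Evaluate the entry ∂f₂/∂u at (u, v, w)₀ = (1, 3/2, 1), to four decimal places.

-1.0000

∂f₂/∂u = -w.
At (1, 3/2, 1) this is -1.0000.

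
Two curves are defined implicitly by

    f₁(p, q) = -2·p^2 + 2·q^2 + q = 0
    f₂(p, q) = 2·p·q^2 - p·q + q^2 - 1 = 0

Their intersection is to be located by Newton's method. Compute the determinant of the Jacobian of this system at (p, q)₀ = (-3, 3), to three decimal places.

-519.000

J = [[-4·p, 4·q + 1], [2·q^2 - q, 4·p·q - p + 2·q]].
At the point, J = [[12.000, 13.000], [15.000, -27.000]].
det J = -519.000.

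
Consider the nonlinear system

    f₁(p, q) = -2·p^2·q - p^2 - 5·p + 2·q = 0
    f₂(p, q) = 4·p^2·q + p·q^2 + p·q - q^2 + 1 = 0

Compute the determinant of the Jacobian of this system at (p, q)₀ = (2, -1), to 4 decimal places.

-112.0000

J = [[-4·p·q - 2·p - 5, -2·p^2 + 2], [8·p·q + q^2 + q, 4·p^2 + 2·p·q + p - 2·q]].
At the point, J = [[-1.0000, -6.0000], [-16.0000, 16.0000]].
det J = -112.0000.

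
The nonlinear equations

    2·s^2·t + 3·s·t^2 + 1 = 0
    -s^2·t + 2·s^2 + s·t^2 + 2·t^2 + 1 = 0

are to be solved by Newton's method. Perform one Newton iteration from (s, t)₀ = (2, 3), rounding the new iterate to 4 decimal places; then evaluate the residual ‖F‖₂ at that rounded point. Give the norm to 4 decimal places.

At (2, 3): F = (79.0000, 33.0000).
Jacobian J = [[4·s·t + 3·t^2, 2·s^2 + 6·s·t], [-2·s·t + 4·s + t^2, -s^2 + 2·s·t + 4·t]].
At the point, J = [[51.0000, 44.0000], [5.0000, 20.0000]] (det J = 800.0000).
Solving J·Δ = −F gives Δ = (-0.1600, -1.6100).
Then the next iterate is (s, t)₁ = (1.8400, 1.3900).
Re-evaluating at (1.8400, 1.3900): F = (21.077160, 10.484480), so ‖F‖₂ = 23.5408.

23.5408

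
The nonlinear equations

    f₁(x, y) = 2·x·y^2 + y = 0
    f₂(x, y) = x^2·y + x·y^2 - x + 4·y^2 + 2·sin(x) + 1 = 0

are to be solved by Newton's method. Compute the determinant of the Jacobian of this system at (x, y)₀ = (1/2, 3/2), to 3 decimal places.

43.854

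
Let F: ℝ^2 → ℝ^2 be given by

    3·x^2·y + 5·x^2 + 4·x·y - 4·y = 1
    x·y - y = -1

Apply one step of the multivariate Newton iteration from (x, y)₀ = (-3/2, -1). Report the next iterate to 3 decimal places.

At (-3/2, -1): F = (13.500, 3.500).
Jacobian J = [[6·x·y + 10·x + 4·y, 3·x^2 + 4·x - 4], [y, x - 1]].
At the point, J = [[-10.000, -3.250], [-1.000, -2.500]] (det J = 21.750).
Solving J·Δ = −F gives Δ = (1.029, 0.989).
Then the next iterate is (x, y)₁ = (-0.471, -0.011).

(-0.471, -0.011)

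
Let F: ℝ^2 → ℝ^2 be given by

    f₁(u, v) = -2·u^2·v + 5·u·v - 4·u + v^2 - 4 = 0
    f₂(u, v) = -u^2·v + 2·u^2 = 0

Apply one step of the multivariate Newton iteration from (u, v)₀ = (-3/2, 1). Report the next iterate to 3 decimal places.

(-0.566, 0.754)

At (-3/2, 1): F = (-9.000, 2.250).
Jacobian J = [[-4·u·v + 5·v - 4, -2·u^2 + 5·u + 2·v], [-2·u·v + 4·u, -u^2]].
At the point, J = [[7.000, -10.000], [-3.000, -2.250]] (det J = -45.750).
Solving J·Δ = −F gives Δ = (0.934, -0.246).
Then the next iterate is (u, v)₁ = (-0.566, 0.754).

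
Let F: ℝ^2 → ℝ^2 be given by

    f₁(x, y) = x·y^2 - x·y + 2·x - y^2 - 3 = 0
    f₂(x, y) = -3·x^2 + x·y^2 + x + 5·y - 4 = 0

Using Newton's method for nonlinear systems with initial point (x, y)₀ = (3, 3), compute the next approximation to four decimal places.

At (3, 3): F = (12.0000, 14.0000).
Jacobian J = [[y^2 - y + 2, 2·x·y - x - 2·y], [-6·x + y^2 + 1, 2·x·y + 5]].
At the point, J = [[8.0000, 9.0000], [-8.0000, 23.0000]] (det J = 256.0000).
Solving J·Δ = −F gives Δ = (-0.5859, -0.8125).
Then the next iterate is (x, y)₁ = (2.4141, 2.1875).

(2.4141, 2.1875)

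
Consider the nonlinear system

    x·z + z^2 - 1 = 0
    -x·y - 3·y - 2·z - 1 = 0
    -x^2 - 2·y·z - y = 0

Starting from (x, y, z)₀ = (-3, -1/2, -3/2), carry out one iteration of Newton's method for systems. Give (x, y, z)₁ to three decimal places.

(-3.083, 4.260, -0.521)

At (-3, -1/2, -3/2): F = (5.750, 2.000, -10.000).
Jacobian J = [[z, 0, x + 2·z], [-y, -x - 3, -2], [-2·x, -2·z - 1, -2·y]].
At the point, J = [[-1.500, 0.000, -6.000], [0.500, 0.000, -2.000], [6.000, 2.000, 1.000]] (det J = -12.000).
Solving J·Δ = −F gives Δ = (-0.083, 4.760, 0.979).
Then the next iterate is (x, y, z)₁ = (-3.083, 4.260, -0.521).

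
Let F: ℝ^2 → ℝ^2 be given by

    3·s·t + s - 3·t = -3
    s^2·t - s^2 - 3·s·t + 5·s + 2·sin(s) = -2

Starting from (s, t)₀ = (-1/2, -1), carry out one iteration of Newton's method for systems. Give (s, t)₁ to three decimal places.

At (-1/2, -1): F = (7.000, -3.45885).
Jacobian J = [[3·t + 1, 3·s - 3], [2·s·t - 2·s - 3·t + 2·cos(s) + 5, s^2 - 3·s]].
At the point, J = [[-2.000, -4.500], [11.75517, 1.750]] (det J = 49.39824).
Solving J·Δ = −F gives Δ = (0.067, 1.526).
Then the next iterate is (s, t)₁ = (-0.433, 0.526).

(-0.433, 0.526)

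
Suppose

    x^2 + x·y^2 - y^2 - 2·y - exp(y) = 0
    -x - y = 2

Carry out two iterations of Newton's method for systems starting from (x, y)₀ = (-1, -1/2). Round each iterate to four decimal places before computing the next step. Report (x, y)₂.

(0.0574, -2.0574)

At (-1, -1/2): F = (0.893469, -0.5000).
Jacobian J = [[2·x + y^2, 2·x·y - 2·y - exp(y) - 2], [-1, -1]].
At the point, J = [[-1.7500, -0.606531], [-1.0000, -1.0000]] (det J = 1.143469).
Solving J·Δ = −F gives Δ = (1.0466, -1.5466).
Then the next iterate is (x, y)₁ = (0.0466, -2.0466).
Round to (0.0466, -2.0466) and repeat: F = (-0.027186, 0.0000), J = [[4.281772, 1.773284], [-1.0000, -1.0000]].
Δ = (0.0108, -0.0108), so (x, y)₂ = (0.0574, -2.0574).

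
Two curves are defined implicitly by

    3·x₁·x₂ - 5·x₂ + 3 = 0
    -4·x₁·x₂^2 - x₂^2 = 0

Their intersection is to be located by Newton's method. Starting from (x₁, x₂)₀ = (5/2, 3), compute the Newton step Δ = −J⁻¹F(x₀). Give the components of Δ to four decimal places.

At (5/2, 3): F = (10.5000, -99.0000).
Jacobian J = [[3·x₂, 3·x₁ - 5], [-4·x₂^2, -8·x₁·x₂ - 2·x₂]].
At the point, J = [[9.0000, 2.5000], [-36.0000, -66.0000]] (det J = -504.0000).
Solving J·Δ = −F gives Δ = (-0.8839, -1.0179).

(-0.8839, -1.0179)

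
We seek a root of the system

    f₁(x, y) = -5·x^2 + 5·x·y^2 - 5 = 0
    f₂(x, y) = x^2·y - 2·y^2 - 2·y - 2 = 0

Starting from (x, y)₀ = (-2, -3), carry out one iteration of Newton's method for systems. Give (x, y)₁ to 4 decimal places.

At (-2, -3): F = (-115.0000, -26.0000).
Jacobian J = [[-10·x + 5·y^2, 10·x·y], [2·x·y, x^2 - 4·y - 2]].
At the point, J = [[65.0000, 60.0000], [12.0000, 14.0000]] (det J = 190.0000).
Solving J·Δ = −F gives Δ = (0.2632, 1.6316).
Then the next iterate is (x, y)₁ = (-1.7368, -1.3684).

(-1.7368, -1.3684)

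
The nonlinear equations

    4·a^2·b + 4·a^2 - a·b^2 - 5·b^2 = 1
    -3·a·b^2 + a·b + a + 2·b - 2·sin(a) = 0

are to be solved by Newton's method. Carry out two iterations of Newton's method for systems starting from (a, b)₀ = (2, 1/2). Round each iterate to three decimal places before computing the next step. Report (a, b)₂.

At (2, 1/2): F = (21.250, 0.68141).
Jacobian J = [[8·a·b + 8·a - b^2, 4·a^2 - 2·a·b - 10·b], [-3·b^2 + b - 2·cos(a) + 1, -6·a·b + a + 2]].
At the point, J = [[23.750, 9.000], [1.58229, -2.000]] (det J = -61.74064).
Solving J·Δ = −F gives Δ = (-0.788, -0.282).
Then the next iterate is (a, b)₁ = (1.212, 0.218).
Round to (1.212, 0.218) and repeat: F = (5.86148, -0.13322), J = [[11.76220, 3.16734], [0.37313, 1.62670]].
Δ = (-0.555, 0.209), so (a, b)₂ = (0.657, 0.427).

(0.657, 0.427)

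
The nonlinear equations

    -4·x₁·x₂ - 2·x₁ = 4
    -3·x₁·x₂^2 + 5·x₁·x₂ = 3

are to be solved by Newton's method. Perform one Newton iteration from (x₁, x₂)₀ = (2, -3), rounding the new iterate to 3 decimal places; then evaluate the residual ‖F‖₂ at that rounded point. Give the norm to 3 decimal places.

At (2, -3): F = (16.000, -87.000).
Jacobian J = [[-4·x₂ - 2, -4·x₁], [-3·x₂^2 + 5·x₂, -6·x₁·x₂ + 5·x₁]].
At the point, J = [[10.000, -8.000], [-42.000, 46.000]] (det J = 124.000).
Solving J·Δ = −F gives Δ = (-0.323, 1.597).
Then the next iterate is (x₁, x₂)₁ = (1.677, -1.403).
Re-evaluating at (1.677, -1.403): F = (2.05732, -24.66722), so ‖F‖₂ = 24.753.

24.753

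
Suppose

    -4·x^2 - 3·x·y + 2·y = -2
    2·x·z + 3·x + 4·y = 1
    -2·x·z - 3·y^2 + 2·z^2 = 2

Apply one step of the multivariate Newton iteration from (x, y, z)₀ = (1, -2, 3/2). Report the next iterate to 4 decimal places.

(0.7174, -1.4348, 2.7174)

At (1, -2, 3/2): F = (0.0000, -3.0000, -12.5000).
Jacobian J = [[-8·x - 3·y, -3·x + 2, 0], [2·z + 3, 4, 2·x], [-2·z, -6·y, -2·x + 4·z]].
At the point, J = [[-2.0000, -1.0000, 0.0000], [6.0000, 4.0000, 2.0000], [-3.0000, 12.0000, 4.0000]] (det J = 46.0000).
Solving J·Δ = −F gives Δ = (-0.2826, 0.5652, 1.2174).
Then the next iterate is (x, y, z)₁ = (0.7174, -1.4348, 2.7174).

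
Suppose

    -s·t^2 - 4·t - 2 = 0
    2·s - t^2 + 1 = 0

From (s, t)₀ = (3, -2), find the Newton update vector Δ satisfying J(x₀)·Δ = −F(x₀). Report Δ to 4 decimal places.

At (3, -2): F = (-6.0000, 3.0000).
Jacobian J = [[-t^2, -2·s·t - 4], [2, -2·t]].
At the point, J = [[-4.0000, 8.0000], [2.0000, 4.0000]] (det J = -32.0000).
Solving J·Δ = −F gives Δ = (-1.5000, 0.0000).

(-1.5000, 0.0000)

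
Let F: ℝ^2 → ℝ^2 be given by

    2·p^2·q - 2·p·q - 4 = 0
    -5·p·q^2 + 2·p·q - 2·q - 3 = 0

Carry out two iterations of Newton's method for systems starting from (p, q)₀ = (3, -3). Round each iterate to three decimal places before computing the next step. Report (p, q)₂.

(1.306, -1.235)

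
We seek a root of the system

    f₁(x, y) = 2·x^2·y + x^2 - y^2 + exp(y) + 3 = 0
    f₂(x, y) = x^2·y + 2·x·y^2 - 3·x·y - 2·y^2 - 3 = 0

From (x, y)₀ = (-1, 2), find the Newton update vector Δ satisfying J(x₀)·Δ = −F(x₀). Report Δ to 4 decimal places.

(0.5918, -1.0153)

At (-1, 2): F = (11.389056, -11.0000).
Jacobian J = [[4·x·y + 2·x, 2·x^2 - 2·y + exp(y)], [2·x·y + 2·y^2 - 3·y, x^2 + 4·x·y - 3·x - 4·y]].
At the point, J = [[-10.0000, 5.389056], [-2.0000, -12.0000]] (det J = 130.778112).
Solving J·Δ = −F gives Δ = (0.5918, -1.0153).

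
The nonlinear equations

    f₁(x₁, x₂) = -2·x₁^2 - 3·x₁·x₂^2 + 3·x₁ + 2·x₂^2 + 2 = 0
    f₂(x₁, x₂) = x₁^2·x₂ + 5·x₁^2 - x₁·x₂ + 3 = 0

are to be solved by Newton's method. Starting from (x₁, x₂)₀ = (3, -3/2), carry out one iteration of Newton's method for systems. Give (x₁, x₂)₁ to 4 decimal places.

(1.3148, -1.6806)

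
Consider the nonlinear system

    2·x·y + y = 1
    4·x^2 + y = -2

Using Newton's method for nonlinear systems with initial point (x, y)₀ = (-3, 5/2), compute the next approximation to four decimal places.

At (-3, 5/2): F = (-13.5000, 40.5000).
Jacobian J = [[2·y, 2·x + 1], [8·x, 1]].
At the point, J = [[5.0000, -5.0000], [-24.0000, 1.0000]] (det J = -115.0000).
Solving J·Δ = −F gives Δ = (1.6435, -1.0565).
Then the next iterate is (x, y)₁ = (-1.3565, 1.4435).

(-1.3565, 1.4435)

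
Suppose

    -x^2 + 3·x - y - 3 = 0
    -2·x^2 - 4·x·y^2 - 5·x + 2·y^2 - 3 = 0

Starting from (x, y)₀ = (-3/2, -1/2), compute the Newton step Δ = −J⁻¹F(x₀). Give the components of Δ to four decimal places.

At (-3/2, -1/2): F = (-9.2500, 2.0000).
Jacobian J = [[-2·x + 3, -1], [-4·x - 4·y^2 - 5, -8·x·y + 4·y]].
At the point, J = [[6.0000, -1.0000], [0.0000, -8.0000]] (det J = -48.0000).
Solving J·Δ = −F gives Δ = (1.5833, 0.2500).

(1.5833, 0.2500)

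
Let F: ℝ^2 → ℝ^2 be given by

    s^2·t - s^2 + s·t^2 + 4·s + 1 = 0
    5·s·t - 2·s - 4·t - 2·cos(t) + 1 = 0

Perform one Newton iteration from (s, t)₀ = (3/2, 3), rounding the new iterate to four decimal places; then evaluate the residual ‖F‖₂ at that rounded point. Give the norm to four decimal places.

8.2311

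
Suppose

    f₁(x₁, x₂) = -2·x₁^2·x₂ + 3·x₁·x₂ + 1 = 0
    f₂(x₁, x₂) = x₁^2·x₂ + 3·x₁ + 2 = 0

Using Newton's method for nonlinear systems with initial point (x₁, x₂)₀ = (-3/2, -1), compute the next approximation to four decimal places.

At (-3/2, -1): F = (10.0000, -4.7500).
Jacobian J = [[-4·x₁·x₂ + 3·x₂, -2·x₁^2 + 3·x₁], [2·x₁·x₂ + 3, x₁^2]].
At the point, J = [[-9.0000, -9.0000], [6.0000, 2.2500]] (det J = 33.7500).
Solving J·Δ = −F gives Δ = (0.6000, 0.5111).
Then the next iterate is (x₁, x₂)₁ = (-0.9000, -0.4889).

(-0.9000, -0.4889)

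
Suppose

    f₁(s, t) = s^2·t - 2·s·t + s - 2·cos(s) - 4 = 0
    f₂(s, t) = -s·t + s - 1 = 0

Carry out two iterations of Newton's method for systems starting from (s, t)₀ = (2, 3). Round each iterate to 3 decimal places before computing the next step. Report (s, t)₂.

At (2, 3): F = (-1.16771, -5.000).
Jacobian J = [[2·s·t - 2·t + 2·sin(s) + 1, s^2 - 2·s], [-t + 1, -s]].
At the point, J = [[8.81859, 0.000], [-2.000, -2.000]] (det J = -17.63719).
Solving J·Δ = −F gives Δ = (0.132, -2.632).
Then the next iterate is (s, t)₁ = (2.132, 0.368).
Round to (2.132, 0.368) and repeat: F = (-0.70002, 0.34742), J = [[3.52638, 0.28142], [0.632, -2.132]].
Δ = (0.181, 0.217), so (s, t)₂ = (2.313, 0.585).

(2.313, 0.585)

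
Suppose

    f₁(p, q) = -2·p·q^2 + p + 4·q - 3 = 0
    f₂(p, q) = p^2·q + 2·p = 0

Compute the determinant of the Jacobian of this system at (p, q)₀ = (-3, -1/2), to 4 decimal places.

14.5000

J = [[-2·q^2 + 1, -4·p·q + 4], [2·p·q + 2, p^2]].
At the point, J = [[0.5000, -2.0000], [5.0000, 9.0000]].
det J = 14.5000.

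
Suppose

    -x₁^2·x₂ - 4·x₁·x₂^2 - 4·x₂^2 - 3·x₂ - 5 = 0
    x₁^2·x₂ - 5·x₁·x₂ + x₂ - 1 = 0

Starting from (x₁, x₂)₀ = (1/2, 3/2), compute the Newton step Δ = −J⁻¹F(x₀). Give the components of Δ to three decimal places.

At (1/2, 3/2): F = (-23.375, -2.875).
Jacobian J = [[-2·x₁·x₂ - 4·x₂^2, -x₁^2 - 8·x₁·x₂ - 8·x₂ - 3], [2·x₁·x₂ - 5·x₂, x₁^2 - 5·x₁ + 1]].
At the point, J = [[-10.500, -21.250], [-6.000, -1.250]] (det J = -114.375).
Solving J·Δ = −F gives Δ = (-0.279, -0.962).

(-0.279, -0.962)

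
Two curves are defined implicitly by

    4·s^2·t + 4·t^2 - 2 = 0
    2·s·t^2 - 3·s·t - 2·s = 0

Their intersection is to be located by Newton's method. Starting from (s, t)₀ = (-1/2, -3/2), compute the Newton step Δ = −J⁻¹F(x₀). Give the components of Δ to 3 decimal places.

At (-1/2, -3/2): F = (5.500, -3.500).
Jacobian J = [[8·s·t, 4·s^2 + 8·t], [2·t^2 - 3·t - 2, 4·s·t - 3·s]].
At the point, J = [[6.000, -11.000], [7.000, 4.500]] (det J = 104.000).
Solving J·Δ = −F gives Δ = (0.132, 0.572).

(0.132, 0.572)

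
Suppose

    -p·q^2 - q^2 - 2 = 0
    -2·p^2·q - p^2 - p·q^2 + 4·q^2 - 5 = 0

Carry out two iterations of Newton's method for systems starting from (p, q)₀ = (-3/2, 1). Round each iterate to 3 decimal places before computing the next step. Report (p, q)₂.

At (-3/2, 1): F = (-1.500, -6.250).
Jacobian J = [[-q^2, -2·p·q - 2·q], [-4·p·q - 2·p - q^2, -2·p^2 - 2·p·q + 8·q]].
At the point, J = [[-1.000, 1.000], [8.000, 6.500]] (det J = -14.500).
Solving J·Δ = −F gives Δ = (-0.241, 1.259).
Then the next iterate is (p, q)₁ = (-1.741, 2.259).
Round to (-1.741, 2.259) and repeat: F = (1.78138, 7.57128), J = [[-5.10308, 3.34784], [14.11059, 19.87568]].
Δ = (0.068, -0.429), so (p, q)₂ = (-1.673, 1.830).

(-1.673, 1.830)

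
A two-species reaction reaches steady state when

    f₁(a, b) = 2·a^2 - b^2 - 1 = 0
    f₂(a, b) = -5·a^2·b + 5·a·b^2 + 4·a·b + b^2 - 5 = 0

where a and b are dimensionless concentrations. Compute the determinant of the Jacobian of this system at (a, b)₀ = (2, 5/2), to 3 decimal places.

300.250

J = [[4·a, -2·b], [-10·a·b + 5·b^2 + 4·b, -5·a^2 + 10·a·b + 4·a + 2·b]].
At the point, J = [[8.000, -5.000], [-8.750, 43.000]].
det J = 300.250.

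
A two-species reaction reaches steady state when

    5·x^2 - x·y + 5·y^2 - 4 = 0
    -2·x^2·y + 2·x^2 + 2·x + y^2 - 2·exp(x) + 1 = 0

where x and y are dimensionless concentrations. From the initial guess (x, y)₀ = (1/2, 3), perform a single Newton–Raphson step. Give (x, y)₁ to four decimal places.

At (1/2, 3): F = (40.7500, 6.702557).
Jacobian J = [[10·x - y, -x + 10·y], [-4·x·y + 4·x - 2·exp(x) + 2, -2·x^2 + 2·y]].
At the point, J = [[2.0000, 29.5000], [-5.297443, 5.5000]] (det J = 167.274555).
Solving J·Δ = −F gives Δ = (-0.1578, -1.3707).
Then the next iterate is (x, y)₁ = (0.3422, 1.6293).

(0.3422, 1.6293)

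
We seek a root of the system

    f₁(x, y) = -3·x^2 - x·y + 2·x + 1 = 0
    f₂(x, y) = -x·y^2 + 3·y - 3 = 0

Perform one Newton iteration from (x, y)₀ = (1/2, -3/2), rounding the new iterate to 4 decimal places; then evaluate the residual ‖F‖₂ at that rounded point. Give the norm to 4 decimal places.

52.8240

At (1/2, -3/2): F = (2.0000, -8.6250).
Jacobian J = [[-6·x - y + 2, -x], [-y^2, -2·x·y + 3]].
At the point, J = [[0.5000, -0.5000], [-2.2500, 4.5000]] (det J = 1.1250).
Solving J·Δ = −F gives Δ = (-4.1667, -0.1667).
Then the next iterate is (x, y)₁ = (-3.6667, -1.6667).
Re-evaluating at (-3.6667, -1.6667): F = (-52.778756, 2.185585), so ‖F‖₂ = 52.8240.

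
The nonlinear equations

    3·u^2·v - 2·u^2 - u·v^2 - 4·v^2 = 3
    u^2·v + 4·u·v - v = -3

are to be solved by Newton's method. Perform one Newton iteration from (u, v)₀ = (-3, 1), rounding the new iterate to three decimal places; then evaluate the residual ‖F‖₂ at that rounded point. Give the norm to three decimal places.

0.325

At (-3, 1): F = (5.000, -1.000).
Jacobian J = [[6·u·v - 4·u - v^2, 3·u^2 - 2·u·v - 8·v], [2·u·v + 4·v, u^2 + 4·u - 1]].
At the point, J = [[-7.000, 25.000], [-2.000, -4.000]] (det J = 78.000).
Solving J·Δ = −F gives Δ = (-0.064, -0.218).
Then the next iterate is (u, v)₁ = (-3.064, 0.782).
Re-evaluating at (-3.064, 0.782): F = (-0.32411, -0.02470), so ‖F‖₂ = 0.325.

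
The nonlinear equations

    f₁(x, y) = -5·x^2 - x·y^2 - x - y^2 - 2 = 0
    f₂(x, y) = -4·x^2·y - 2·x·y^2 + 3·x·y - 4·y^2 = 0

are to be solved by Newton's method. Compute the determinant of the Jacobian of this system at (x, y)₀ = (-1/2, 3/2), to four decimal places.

-11.1250

J = [[-10·x - y^2 - 1, -2·x·y - 2·y], [-8·x·y - 2·y^2 + 3·y, -4·x^2 - 4·x·y + 3·x - 8·y]].
At the point, J = [[1.7500, -1.5000], [6.0000, -11.5000]].
det J = -11.1250.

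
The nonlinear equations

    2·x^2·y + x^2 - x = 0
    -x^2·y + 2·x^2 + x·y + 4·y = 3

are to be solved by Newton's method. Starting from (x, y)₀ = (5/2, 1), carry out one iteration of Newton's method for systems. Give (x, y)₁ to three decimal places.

(0.852, 1.545)

At (5/2, 1): F = (16.250, 9.750).
Jacobian J = [[4·x·y + 2·x - 1, 2·x^2], [-2·x·y + 4·x + y, -x^2 + x + 4]].
At the point, J = [[14.000, 12.500], [6.000, 0.250]] (det J = -71.500).
Solving J·Δ = −F gives Δ = (-1.648, 0.545).
Then the next iterate is (x, y)₁ = (0.852, 1.545).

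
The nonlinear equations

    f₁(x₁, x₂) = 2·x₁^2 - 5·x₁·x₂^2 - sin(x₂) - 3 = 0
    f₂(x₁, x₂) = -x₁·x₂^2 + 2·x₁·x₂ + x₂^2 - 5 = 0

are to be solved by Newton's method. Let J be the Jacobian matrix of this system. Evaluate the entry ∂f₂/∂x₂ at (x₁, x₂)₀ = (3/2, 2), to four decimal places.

1.0000

∂f₂/∂x₂ = -2·x₁·x₂ + 2·x₁ + 2·x₂.
At (3/2, 2) this is 1.0000.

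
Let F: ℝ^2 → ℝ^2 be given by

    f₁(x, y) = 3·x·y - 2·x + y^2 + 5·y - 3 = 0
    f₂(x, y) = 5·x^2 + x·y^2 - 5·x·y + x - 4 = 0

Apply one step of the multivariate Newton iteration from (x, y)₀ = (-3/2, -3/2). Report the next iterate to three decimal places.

(-1.547, -0.777)

At (-3/2, -3/2): F = (1.500, -8.875).
Jacobian J = [[3·y - 2, 3·x + 2·y + 5], [10·x + y^2 - 5·y + 1, 2·x·y - 5·x]].
At the point, J = [[-6.500, -2.500], [-4.250, 12.000]] (det J = -88.625).
Solving J·Δ = −F gives Δ = (-0.047, 0.723).
Then the next iterate is (x, y)₁ = (-1.547, -0.777).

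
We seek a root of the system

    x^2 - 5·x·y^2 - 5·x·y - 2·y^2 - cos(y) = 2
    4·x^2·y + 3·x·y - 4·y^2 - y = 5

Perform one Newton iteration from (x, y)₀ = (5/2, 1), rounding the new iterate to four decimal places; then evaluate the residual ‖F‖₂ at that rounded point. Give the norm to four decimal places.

At (5/2, 1): F = (-23.290302, 22.5000).
Jacobian J = [[2·x - 5·y^2 - 5·y, -10·x·y - 5·x - 4·y + sin(y)], [8·x·y + 3·y, 4·x^2 + 3·x - 8·y - 1]].
At the point, J = [[-5.0000, -40.658529], [23.0000, 23.5000]] (det J = 817.646167).
Solving J·Δ = −F gives Δ = (-0.4495, -0.5176).
Then the next iterate is (x, y)₁ = (2.0505, 0.4824).
Re-evaluating at (2.0505, 0.4824): F = (-6.478416, 4.667345), so ‖F‖₂ = 7.9846.

7.9846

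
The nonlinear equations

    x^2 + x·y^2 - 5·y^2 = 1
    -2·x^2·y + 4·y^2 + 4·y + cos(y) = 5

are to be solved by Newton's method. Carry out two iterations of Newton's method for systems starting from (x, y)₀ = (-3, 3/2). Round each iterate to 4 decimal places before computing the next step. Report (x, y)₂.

At (-3, 3/2): F = (-10.0000, -16.929263).
Jacobian J = [[2·x + y^2, 2·x·y - 10·y], [-4·x·y, -2·x^2 + 8·y - sin(y) + 4]].
At the point, J = [[-3.7500, -24.0000], [18.0000, -2.997495]] (det J = 443.240606).
Solving J·Δ = −F gives Δ = (0.8490, -0.5493).
Then the next iterate is (x, y)₁ = (-2.1510, 0.9507).
Round to (-2.1510, 0.9507) and repeat: F = (-2.836491, -5.798164), J = [[-3.398170, -13.596911], [8.179823, 1.538176]].
Δ = (0.7850, -0.4048), so (x, y)₂ = (-1.3660, 0.5459).

(-1.3660, 0.5459)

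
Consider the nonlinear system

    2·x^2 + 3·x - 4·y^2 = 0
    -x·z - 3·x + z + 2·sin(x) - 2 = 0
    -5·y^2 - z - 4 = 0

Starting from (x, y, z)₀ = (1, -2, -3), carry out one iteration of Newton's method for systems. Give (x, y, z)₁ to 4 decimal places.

(4.0696, -2.6555, -37.1093)

At (1, -2, -3): F = (-11.0000, -3.317058, -21.0000).
Jacobian J = [[4·x + 3, -8·y, 0], [-z + 2·cos(x) - 3, 0, -x + 1], [0, -10·y, -1]].
At the point, J = [[7.0000, 16.0000, 0.0000], [1.080605, 0.0000, 0.0000], [0.0000, 20.0000, -1.0000]] (det J = 17.289674).
Solving J·Δ = −F gives Δ = (3.0696, -0.6555, -34.1093).
Then the next iterate is (x, y, z)₁ = (4.0696, -2.6555, -37.1093).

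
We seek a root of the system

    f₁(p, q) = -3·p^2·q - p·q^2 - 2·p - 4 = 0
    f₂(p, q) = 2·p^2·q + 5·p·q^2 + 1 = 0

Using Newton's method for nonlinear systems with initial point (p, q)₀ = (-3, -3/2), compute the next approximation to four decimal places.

At (-3, -3/2): F = (49.2500, -59.7500).
Jacobian J = [[-6·p·q - q^2 - 2, -3·p^2 - 2·p·q], [4·p·q + 5·q^2, 2·p^2 + 10·p·q]].
At the point, J = [[-31.2500, -36.0000], [29.2500, 63.0000]] (det J = -915.7500).
Solving J·Δ = −F gives Δ = (1.0393, 0.4659).
Then the next iterate is (p, q)₁ = (-1.9607, -1.0341).

(-1.9607, -1.0341)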